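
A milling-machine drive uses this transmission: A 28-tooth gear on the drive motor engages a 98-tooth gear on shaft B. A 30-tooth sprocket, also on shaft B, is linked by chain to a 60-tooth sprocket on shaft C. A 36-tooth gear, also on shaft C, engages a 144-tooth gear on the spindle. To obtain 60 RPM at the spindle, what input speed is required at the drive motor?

Overall ratio R = 3.5 × 2 × 4 = 28.
Required input speed = output speed × R = 60 × 28 = 1680 RPM.

1680 RPM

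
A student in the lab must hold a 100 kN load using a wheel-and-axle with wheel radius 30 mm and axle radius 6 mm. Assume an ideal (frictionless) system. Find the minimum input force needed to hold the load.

Wheel-and-axle MA = R/r = 30/6 = 5.
Effort = load / MA = 100 / 5 = 20 kN.

20 kN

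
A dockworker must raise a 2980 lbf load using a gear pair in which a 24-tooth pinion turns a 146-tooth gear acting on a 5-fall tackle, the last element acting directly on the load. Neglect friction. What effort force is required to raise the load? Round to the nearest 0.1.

Gear pair MA = 146/24 = 6.0833.
Block-and-tackle MA = number of supporting rope parts = 5.
Combined ideal MA = 6.0833 × 5 = 30.417.
Effort = load / MA = 2980 / 30.417 = 97.973 lbf.

98.0 lbf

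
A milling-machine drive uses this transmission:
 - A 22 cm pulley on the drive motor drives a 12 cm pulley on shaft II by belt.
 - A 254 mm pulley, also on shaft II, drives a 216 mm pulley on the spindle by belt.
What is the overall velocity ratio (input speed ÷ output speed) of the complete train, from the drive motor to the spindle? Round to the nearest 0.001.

Each stage contributes driven/driver: belt 12/22 = 0.54545, belt 216/254 = 0.85039.
Overall: 0.54545 × 0.85039 = 0.46385.

0.464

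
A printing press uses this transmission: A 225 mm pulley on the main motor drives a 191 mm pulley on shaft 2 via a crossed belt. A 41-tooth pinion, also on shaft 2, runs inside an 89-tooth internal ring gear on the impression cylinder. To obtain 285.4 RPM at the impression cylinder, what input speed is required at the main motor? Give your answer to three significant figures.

Overall ratio R = 0.84889 × 2.1707 = 1.8427.
Required input speed = output speed × R = 285.4 × 1.8427 = 525.91 RPM.

526 RPM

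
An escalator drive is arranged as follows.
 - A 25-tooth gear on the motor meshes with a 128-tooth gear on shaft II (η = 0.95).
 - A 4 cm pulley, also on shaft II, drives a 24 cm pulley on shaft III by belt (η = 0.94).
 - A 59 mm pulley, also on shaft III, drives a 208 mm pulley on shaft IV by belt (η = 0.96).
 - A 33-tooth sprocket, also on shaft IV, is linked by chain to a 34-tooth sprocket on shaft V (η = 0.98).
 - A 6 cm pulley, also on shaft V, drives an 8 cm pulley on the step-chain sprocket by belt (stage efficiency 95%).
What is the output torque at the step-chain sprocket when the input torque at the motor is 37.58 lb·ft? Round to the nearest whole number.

4462 lb·ft

gear mesh 128/25 = 5.12 → τ = 37.58·5.12·0.95 = 182.79 lb·ft
belt 24/4 = 6 → τ = 182.79·6·0.94 = 1030.9 lb·ft
belt 208/59 = 3.5254 → τ = 1030.9·3.5254·0.96 = 3489.1 lb·ft
chain 34/33 = 1.0303 → τ = 3489.1·1.0303·0.98 = 3522.9 lb·ft
belt 8/6 = 1.3333 → τ = 3522.9·1.3333·0.95 = 4462.4 lb·ft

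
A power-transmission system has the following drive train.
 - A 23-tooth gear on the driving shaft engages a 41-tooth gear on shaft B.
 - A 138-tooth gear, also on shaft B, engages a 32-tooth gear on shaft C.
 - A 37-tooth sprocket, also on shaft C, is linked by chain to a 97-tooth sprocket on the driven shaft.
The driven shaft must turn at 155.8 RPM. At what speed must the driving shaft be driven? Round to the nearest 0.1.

168.8 RPM

Overall ratio R = 1.7826 × 0.23188 × 2.6216 = 1.0837.
Required input speed = output speed × R = 155.8 × 1.0837 = 168.84 RPM.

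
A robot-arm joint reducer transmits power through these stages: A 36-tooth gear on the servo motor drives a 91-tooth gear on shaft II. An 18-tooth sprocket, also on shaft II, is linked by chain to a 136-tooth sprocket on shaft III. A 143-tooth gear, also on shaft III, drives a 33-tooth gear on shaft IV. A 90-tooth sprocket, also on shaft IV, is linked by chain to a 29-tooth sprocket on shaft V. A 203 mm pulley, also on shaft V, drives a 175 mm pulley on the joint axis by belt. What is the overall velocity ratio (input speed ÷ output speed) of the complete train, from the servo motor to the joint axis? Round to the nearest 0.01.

Each stage contributes driven/driver: gear mesh 91/36 = 2.5278, chain 136/18 = 7.5556, gear mesh 33/143 = 0.23077, chain 29/90 = 0.32222, belt 175/203 = 0.86207.
Overall: 2.5278 × 7.5556 × 0.23077 × 0.32222 × 0.86207 = 1.2243.

1.22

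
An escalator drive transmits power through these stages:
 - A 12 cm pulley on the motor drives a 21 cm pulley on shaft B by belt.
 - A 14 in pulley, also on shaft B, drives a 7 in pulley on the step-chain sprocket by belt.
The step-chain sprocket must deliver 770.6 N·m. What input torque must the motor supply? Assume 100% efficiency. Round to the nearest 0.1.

880.7 N·m

Overall ratio R = 1.75 × 0.5 = 0.875.
Input torque = output torque / R = 770.6 / 0.875 = 880.69 N·m.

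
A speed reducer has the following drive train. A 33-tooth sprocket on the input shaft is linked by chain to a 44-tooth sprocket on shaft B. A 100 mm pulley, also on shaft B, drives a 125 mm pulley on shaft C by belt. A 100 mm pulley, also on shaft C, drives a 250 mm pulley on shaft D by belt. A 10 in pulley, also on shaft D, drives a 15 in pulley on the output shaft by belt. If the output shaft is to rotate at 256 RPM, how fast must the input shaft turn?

Overall ratio R = 1.3333 × 1.25 × 2.5 × 1.5 = 6.25.
Required input speed = output speed × R = 256 × 6.25 = 1600 RPM.

1600 RPM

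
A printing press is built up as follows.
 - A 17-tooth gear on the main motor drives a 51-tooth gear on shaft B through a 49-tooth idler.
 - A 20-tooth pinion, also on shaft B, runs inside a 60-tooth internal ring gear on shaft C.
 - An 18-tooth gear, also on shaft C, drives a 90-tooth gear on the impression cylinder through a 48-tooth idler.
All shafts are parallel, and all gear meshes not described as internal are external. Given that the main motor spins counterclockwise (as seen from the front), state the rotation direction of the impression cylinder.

counterclockwise

the main motor → shaft B: driver → idler → driven is 2 external meshes, 2 reversals → CCW.
shaft B → shaft C: internal mesh, same direction → CCW.
shaft C → the impression cylinder: driver → idler → driven is 2 external meshes, 2 reversals → CCW.
4 reversals in total — an even number — so the impression cylinder turns the same way as the main motor.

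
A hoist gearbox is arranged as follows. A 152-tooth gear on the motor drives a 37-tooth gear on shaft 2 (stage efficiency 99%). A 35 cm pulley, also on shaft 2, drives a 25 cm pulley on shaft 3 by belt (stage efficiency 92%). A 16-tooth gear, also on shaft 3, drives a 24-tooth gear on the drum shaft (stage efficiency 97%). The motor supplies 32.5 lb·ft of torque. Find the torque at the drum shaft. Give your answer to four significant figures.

gear mesh 37/152 = 0.24342 → τ = 32.5·0.24342·0.99 = 7.8321 lb·ft
belt 25/35 = 0.71429 → τ = 7.8321·0.71429·0.92 = 5.1468 lb·ft
gear mesh 24/16 = 1.5 → τ = 5.1468·1.5·0.97 = 7.4886 lb·ft

7.489 lb·ft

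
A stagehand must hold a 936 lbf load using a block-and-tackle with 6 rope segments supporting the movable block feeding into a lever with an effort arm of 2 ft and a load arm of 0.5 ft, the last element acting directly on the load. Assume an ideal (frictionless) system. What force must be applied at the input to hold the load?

39 lbf

Block-and-tackle MA = number of supporting rope parts = 6.
Lever MA = effort arm / load arm = 2/0.5 = 4.
Combined ideal MA = 6 × 4 = 24.
Effort = load / MA = 936 / 24 = 39 lbf.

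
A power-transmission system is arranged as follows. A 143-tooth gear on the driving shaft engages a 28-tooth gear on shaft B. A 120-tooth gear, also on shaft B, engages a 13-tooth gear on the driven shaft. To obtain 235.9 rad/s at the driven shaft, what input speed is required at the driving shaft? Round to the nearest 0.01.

5.00 rad/s

Overall ratio R = 0.1958 × 0.10833 = 0.021212.
Required input speed = output speed × R = 235.9 × 0.021212 = 5.0039 rad/s.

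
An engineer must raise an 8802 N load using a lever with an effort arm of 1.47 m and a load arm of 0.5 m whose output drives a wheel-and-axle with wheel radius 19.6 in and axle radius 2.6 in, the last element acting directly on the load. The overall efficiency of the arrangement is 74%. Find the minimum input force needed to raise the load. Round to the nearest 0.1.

Lever MA = effort arm / load arm = 1.47/0.5 = 2.94.
Wheel-and-axle MA = R/r = 19.6/2.6 = 7.5385.
Combined ideal MA = 2.94 × 7.5385 = 22.163.
Actual MA = 22.163 × 0.74 = 16.401.
Effort = load / actual MA = 8802 / 16.401 = 536.69 N.

536.7 N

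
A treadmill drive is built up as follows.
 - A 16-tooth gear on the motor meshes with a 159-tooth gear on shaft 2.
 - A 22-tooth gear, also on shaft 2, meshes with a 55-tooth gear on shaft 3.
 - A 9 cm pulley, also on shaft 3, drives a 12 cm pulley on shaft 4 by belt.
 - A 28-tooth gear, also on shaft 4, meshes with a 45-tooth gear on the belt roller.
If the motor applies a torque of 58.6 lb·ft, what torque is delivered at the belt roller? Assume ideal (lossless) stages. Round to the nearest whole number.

Gear mesh: ratio = 159/16 = 9.9375; torque at shaft 2 = 58.6 × 9.9375 = 582.34 lb·ft.
Gear mesh: ratio = 55/22 = 2.5; torque at shaft 3 = 582.34 × 2.5 = 1455.8 lb·ft.
Belt: ratio = 12/9 = 1.3333; torque at shaft 4 = 1455.8 × 1.3333 = 1941.1 lb·ft.
Gear mesh: ratio = 45/28 = 1.6071; torque at the belt roller = 1941.1 × 1.6071 = 3119.7 lb·ft.

3120 lb·ft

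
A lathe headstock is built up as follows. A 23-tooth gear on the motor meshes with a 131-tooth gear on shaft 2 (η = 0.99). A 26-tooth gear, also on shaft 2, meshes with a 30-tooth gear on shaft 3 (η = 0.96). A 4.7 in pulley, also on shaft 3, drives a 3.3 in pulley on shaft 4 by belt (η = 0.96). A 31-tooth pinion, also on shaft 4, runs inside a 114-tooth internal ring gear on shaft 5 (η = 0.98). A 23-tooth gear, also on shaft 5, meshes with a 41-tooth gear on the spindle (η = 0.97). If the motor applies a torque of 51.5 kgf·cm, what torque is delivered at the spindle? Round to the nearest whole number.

Gear mesh: ratio = 131/23 = 5.6957; torque at shaft 2 = 51.5 × 5.6957 × 0.99 = 290.39 kgf·cm.
Gear mesh: ratio = 30/26 = 1.1538; torque at shaft 3 = 290.39 × 1.1538 × 0.96 = 321.67 kgf·cm.
Belt: ratio = 3.3/4.7 = 0.70213; torque at shaft 4 = 321.67 × 0.70213 × 0.96 = 216.82 kgf·cm.
Internal gear: ratio = 114/31 = 3.6774; torque at shaft 5 = 216.82 × 3.6774 × 0.98 = 781.38 kgf·cm.
Gear mesh: ratio = 41/23 = 1.7826; torque at the spindle = 781.38 × 1.7826 × 0.97 = 1351.1 kgf·cm.

1351 kgf·cm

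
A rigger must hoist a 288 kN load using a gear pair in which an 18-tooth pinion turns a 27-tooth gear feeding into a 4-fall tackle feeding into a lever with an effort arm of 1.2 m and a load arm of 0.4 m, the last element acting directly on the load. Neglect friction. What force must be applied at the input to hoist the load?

Gear pair MA = 27/18 = 1.5.
Block-and-tackle MA = number of supporting rope parts = 4.
Lever MA = effort arm / load arm = 1.2/0.4 = 3.
Combined ideal MA = 1.5 × 4 × 3 = 18.
Effort = load / MA = 288 / 18 = 16 kN.

16 kN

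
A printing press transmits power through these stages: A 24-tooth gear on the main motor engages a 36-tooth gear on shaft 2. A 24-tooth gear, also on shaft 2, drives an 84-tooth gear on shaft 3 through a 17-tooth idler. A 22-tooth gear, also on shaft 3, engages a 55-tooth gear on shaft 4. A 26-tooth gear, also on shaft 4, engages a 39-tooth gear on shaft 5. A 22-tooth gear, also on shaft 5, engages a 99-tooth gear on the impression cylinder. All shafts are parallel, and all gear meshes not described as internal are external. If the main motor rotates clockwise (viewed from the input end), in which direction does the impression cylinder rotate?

clockwise

the main motor → shaft 2: external mesh, 1 reversal → CCW.
shaft 2 → shaft 3: driver → idler → driven is 2 external meshes, 2 reversals → CCW.
shaft 3 → shaft 4: external mesh, 1 reversal → CW.
shaft 4 → shaft 5: external mesh, 1 reversal → CCW.
shaft 5 → the impression cylinder: external mesh, 1 reversal → CW.
6 reversals in total — an even number — so the impression cylinder turns the same way as the main motor.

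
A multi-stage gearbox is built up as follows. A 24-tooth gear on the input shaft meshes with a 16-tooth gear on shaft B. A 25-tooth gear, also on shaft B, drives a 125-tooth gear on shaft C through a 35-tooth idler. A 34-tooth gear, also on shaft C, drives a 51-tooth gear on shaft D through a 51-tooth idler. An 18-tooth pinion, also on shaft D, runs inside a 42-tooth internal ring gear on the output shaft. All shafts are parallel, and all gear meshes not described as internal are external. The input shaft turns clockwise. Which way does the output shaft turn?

counterclockwise

the input shaft → shaft B: external mesh, 1 reversal → CCW.
shaft B → shaft C: driver → idler → driven is 2 external meshes, 2 reversals → CCW.
shaft C → shaft D: driver → idler → driven is 2 external meshes, 2 reversals → CCW.
shaft D → the output shaft: internal mesh, same direction → CCW.
5 reversals in total — an odd number — so the output shaft turns opposite to the input shaft.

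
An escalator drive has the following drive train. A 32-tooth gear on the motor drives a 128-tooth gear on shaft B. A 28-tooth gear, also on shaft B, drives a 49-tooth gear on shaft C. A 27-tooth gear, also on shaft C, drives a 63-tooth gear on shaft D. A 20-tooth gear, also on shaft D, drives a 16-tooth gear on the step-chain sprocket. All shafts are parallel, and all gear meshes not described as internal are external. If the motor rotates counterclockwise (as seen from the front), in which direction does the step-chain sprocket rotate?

the motor → shaft B: external mesh, 1 reversal → CW.
shaft B → shaft C: external mesh, 1 reversal → CCW.
shaft C → shaft D: external mesh, 1 reversal → CW.
shaft D → the step-chain sprocket: external mesh, 1 reversal → CCW.
4 reversals in total — an even number — so the step-chain sprocket turns the same way as the motor.

counterclockwise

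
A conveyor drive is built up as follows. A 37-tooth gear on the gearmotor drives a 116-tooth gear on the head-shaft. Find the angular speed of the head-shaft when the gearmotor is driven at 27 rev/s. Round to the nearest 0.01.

gear mesh 116/37 = 3.1351 → 27/3.1351 = 8.6121 rev/s

8.61 rev/s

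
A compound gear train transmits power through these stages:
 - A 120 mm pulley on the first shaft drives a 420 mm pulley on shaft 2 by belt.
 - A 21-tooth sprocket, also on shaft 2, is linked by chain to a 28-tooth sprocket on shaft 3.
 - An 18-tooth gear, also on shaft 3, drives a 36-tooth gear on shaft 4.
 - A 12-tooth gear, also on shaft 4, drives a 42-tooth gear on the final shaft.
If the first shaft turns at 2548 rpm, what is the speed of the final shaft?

Belt: ratio = 420/120 = 3.5, so shaft 2 turns at 2548 / 3.5 = 728 rpm.
Chain: ratio = 28/21 = 1.3333, so shaft 3 turns at 728 / 1.3333 = 546 rpm.
Gear mesh: ratio = 36/18 = 2, so shaft 4 turns at 546 / 2 = 273 rpm.
Gear mesh: ratio = 42/12 = 3.5, so the final shaft turns at 273 / 3.5 = 78 rpm.

78 rpm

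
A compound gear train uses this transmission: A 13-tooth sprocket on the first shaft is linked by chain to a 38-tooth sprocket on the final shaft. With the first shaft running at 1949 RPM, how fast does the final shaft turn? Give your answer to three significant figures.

Chain: ratio = 38/13 = 2.9231, so the final shaft turns at 1949 / 2.9231 = 666.76 RPM.

667 RPM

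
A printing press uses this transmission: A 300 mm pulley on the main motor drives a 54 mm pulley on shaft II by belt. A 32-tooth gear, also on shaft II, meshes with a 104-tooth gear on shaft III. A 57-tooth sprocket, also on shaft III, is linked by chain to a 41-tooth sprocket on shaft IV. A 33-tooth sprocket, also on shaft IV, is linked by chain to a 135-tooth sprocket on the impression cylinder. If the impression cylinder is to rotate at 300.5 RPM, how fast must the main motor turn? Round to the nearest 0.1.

Overall ratio R = 0.18 × 3.25 × 0.7193 × 4.0909 = 1.7214.
Required input speed = output speed × R = 300.5 × 1.7214 = 517.28 RPM.

517.3 RPM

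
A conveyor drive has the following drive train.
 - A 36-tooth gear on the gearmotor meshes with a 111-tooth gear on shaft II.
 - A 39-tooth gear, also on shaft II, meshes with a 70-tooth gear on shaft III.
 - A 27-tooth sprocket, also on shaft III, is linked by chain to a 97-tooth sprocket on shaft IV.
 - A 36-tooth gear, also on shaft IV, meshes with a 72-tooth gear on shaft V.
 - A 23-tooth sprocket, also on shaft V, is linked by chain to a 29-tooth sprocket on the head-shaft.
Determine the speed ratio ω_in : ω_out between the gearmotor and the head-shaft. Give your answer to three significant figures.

Each stage contributes driven/driver: gear mesh 111/36 = 3.0833, gear mesh 70/39 = 1.7949, chain 97/27 = 3.5926, gear mesh 72/36 = 2, chain 29/23 = 1.2609.
Overall: 3.0833 × 1.7949 × 3.5926 × 2 × 1.2609 = 50.137.

50.1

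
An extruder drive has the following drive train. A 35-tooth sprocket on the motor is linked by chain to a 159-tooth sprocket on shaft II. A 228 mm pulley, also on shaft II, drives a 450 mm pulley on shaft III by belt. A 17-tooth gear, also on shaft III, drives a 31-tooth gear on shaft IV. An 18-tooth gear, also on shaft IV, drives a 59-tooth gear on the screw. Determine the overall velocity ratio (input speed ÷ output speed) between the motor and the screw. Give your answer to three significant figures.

Each stage contributes driven/driver: chain 159/35 = 4.5429, belt 450/228 = 1.9737, gear mesh 31/17 = 1.8235, gear mesh 59/18 = 3.2778.
Overall: 4.5429 × 1.9737 × 1.8235 × 3.2778 = 53.592.

53.6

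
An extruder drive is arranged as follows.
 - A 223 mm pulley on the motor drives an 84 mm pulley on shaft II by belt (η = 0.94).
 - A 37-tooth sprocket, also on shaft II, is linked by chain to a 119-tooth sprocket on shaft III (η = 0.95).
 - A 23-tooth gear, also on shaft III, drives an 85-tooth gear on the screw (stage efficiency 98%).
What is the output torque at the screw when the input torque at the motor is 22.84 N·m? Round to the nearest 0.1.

89.5 N·m

Belt: ratio = 84/223 = 0.37668; torque at shaft II = 22.84 × 0.37668 × 0.94 = 8.0872 N·m.
Chain: ratio = 119/37 = 3.2162; torque at shaft III = 8.0872 × 3.2162 × 0.95 = 24.71 N·m.
Gear mesh: ratio = 85/23 = 3.6957; torque at the screw = 24.71 × 3.6957 × 0.98 = 89.492 N·m.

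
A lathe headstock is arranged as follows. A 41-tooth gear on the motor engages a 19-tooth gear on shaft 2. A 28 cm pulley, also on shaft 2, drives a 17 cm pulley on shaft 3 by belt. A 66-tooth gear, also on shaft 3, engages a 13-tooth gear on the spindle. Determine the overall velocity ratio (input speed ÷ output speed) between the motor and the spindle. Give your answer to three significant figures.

0.0554

Each stage contributes driven/driver: gear mesh 19/41 = 0.46341, belt 17/28 = 0.60714, gear mesh 13/66 = 0.19697.
Overall: 0.46341 × 0.60714 × 0.19697 = 0.055419.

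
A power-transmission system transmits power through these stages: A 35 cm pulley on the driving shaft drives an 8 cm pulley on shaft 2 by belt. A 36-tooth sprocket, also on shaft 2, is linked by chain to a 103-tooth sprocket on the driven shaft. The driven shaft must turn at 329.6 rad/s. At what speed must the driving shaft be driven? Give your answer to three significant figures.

216 rad/s

Overall ratio R = 0.22857 × 2.8611 = 0.65397.
Required input speed = output speed × R = 329.6 × 0.65397 = 215.55 rad/s.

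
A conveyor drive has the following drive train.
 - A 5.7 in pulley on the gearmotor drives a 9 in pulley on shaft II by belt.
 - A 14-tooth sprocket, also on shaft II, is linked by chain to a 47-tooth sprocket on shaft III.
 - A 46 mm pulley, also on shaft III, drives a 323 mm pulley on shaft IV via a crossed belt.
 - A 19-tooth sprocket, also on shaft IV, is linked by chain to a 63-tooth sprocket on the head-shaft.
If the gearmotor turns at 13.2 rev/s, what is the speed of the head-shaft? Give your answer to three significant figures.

the gearmotor → shaft II (belt, 9/5.7): 13.2 ÷ 1.5789 = 8.36 rev/s
shaft II → shaft III (chain, 47/14): 8.36 ÷ 3.3571 = 2.4902 rev/s
shaft III → shaft IV (belt, 323/46): 2.4902 ÷ 7.0217 = 0.35464 rev/s
shaft IV → the head-shaft (chain, 63/19): 0.35464 ÷ 3.3158 = 0.10696 rev/s

0.107 rev/s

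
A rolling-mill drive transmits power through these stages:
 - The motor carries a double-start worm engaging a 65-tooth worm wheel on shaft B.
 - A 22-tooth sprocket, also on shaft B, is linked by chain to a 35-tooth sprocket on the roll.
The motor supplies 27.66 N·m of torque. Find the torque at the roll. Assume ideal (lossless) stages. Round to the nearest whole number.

After the worm (65/2): 27.66 × 32.5 = 898.95 N·m
After the chain (35/22): 898.95 × 1.5909 = 1430.1 N·m

1430 N·m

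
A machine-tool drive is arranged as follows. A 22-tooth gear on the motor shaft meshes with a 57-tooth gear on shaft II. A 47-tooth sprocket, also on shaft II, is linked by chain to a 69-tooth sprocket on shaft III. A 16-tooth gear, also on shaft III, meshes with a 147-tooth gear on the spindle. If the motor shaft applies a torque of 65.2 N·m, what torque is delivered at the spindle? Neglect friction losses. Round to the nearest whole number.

2278 N·m

gear mesh 57/22 = 2.5909 → τ = 65.2·2.5909 = 168.93 N·m
chain 69/47 = 1.4681 → τ = 168.93·1.4681 = 248 N·m
gear mesh 147/16 = 9.1875 → τ = 248·9.1875 = 2278.5 N·m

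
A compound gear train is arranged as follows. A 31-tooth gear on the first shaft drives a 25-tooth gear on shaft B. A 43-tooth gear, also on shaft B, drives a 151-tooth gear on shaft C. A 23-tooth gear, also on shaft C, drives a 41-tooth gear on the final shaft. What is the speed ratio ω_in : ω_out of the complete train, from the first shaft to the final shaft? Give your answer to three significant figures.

5.05

Each stage contributes driven/driver: gear mesh 25/31 = 0.80645, gear mesh 151/43 = 3.5116, gear mesh 41/23 = 1.7826.
Overall: 0.80645 × 3.5116 × 1.7826 = 5.0483.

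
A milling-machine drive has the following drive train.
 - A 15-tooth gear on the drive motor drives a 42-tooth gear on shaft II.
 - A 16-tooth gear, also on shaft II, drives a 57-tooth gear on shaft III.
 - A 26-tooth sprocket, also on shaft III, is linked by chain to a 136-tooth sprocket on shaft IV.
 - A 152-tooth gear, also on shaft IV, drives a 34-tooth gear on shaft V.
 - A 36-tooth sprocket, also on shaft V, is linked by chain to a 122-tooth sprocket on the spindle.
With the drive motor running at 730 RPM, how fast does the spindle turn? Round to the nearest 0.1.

Gear mesh: ratio = 42/15 = 2.8, so shaft II turns at 730 / 2.8 = 260.71 RPM.
Gear mesh: ratio = 57/16 = 3.5625, so shaft III turns at 260.71 / 3.5625 = 73.183 RPM.
Chain: ratio = 136/26 = 5.2308, so shaft IV turns at 73.183 / 5.2308 = 13.991 RPM.
Gear mesh: ratio = 34/152 = 0.22368, so shaft V turns at 13.991 / 0.22368 = 62.547 RPM.
Chain: ratio = 122/36 = 3.3889, so the spindle turns at 62.547 / 3.3889 = 18.457 RPM.

18.5 RPM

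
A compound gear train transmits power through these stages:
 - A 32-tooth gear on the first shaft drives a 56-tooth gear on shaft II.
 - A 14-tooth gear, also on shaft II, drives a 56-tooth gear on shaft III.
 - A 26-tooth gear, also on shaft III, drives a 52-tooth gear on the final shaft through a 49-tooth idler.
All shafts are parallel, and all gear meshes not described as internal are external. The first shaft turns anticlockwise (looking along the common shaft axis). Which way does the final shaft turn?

anticlockwise

the first shaft → shaft II: external mesh, 1 reversal → CW.
shaft II → shaft III: external mesh, 1 reversal → CCW.
shaft III → the final shaft: driver → idler → driven is 2 external meshes, 2 reversals → CCW.
4 reversals in total — an even number — so the final shaft turns the same way as the first shaft.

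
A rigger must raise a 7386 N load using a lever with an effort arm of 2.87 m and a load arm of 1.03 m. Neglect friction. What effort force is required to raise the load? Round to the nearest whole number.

Lever MA = effort arm / load arm = 2.87/1.03 = 2.7864.
Effort = load / MA = 7386 / 2.7864 = 2650.7 N.

2651 N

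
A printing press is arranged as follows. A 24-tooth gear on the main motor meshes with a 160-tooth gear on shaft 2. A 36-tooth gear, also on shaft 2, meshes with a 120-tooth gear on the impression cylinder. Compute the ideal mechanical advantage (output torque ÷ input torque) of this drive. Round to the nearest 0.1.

Each stage contributes driven/driver: gear mesh 160/24 = 6.6667, gear mesh 120/36 = 3.3333.
Overall: 6.6667 × 3.3333 = 22.222.

22.2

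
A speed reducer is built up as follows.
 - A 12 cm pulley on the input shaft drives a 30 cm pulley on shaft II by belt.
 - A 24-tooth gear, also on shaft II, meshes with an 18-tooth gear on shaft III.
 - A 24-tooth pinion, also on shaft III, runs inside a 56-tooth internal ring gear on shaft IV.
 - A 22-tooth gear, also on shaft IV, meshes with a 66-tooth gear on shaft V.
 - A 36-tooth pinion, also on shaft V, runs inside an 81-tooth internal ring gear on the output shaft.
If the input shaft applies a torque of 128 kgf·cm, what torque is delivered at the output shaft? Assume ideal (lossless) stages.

3780 kgf·cm

belt 30/12 = 2.5 → τ = 128·2.5 = 320 kgf·cm
gear mesh 18/24 = 0.75 → τ = 320·0.75 = 240 kgf·cm
internal gear 56/24 = 2.3333 → τ = 240·2.3333 = 560 kgf·cm
gear mesh 66/22 = 3 → τ = 560·3 = 1680 kgf·cm
internal gear 81/36 = 2.25 → τ = 1680·2.25 = 3780 kgf·cm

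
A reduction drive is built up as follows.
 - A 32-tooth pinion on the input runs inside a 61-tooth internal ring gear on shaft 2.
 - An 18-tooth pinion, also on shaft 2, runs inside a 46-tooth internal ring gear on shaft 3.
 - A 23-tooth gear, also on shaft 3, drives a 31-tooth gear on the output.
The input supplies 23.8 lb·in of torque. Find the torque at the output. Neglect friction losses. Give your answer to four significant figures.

internal gear 61/32 = 1.9062 → τ = 23.8·1.9062 = 45.369 lb·in
internal gear 46/18 = 2.5556 → τ = 45.369·2.5556 = 115.94 lb·in
gear mesh 31/23 = 1.3478 → τ = 115.94·1.3478 = 156.27 lb·in

156.3 lb·in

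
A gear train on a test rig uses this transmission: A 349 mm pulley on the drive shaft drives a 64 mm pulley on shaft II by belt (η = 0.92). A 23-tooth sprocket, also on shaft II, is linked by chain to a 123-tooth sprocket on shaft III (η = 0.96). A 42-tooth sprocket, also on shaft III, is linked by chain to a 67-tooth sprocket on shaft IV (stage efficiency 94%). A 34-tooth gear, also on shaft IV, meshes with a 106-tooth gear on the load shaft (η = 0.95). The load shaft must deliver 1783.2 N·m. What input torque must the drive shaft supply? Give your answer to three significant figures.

464 N·m

Overall ratio R = 0.18338 × 5.3478 × 1.5952 × 3.1176 = 4.8774; overall efficiency η = 0.92 × 0.96 × 0.94 × 0.95 = 0.7887.
Input torque = output torque / (R × η) = 1783.2 / (4.8774 × 0.7887) = 463.56 N·m.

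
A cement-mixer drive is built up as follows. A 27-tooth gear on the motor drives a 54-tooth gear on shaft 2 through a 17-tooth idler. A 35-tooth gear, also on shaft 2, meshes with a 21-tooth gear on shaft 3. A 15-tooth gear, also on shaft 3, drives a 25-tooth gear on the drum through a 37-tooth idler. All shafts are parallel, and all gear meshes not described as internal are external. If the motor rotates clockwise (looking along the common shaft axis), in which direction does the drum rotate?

the motor → shaft 2: driver → idler → driven is 2 external meshes, 2 reversals → CW.
shaft 2 → shaft 3: external mesh, 1 reversal → CCW.
shaft 3 → the drum: driver → idler → driven is 2 external meshes, 2 reversals → CCW.
5 reversals in total — an odd number — so the drum turns opposite to the motor.

counterclockwise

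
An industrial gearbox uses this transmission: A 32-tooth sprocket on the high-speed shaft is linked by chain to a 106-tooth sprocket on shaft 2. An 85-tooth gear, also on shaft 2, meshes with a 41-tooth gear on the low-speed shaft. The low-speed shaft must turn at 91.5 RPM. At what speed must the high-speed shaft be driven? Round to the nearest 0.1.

146.2 RPM

Overall ratio R = 3.3125 × 0.48235 = 1.5978.
Required input speed = output speed × R = 91.5 × 1.5978 = 146.2 RPM.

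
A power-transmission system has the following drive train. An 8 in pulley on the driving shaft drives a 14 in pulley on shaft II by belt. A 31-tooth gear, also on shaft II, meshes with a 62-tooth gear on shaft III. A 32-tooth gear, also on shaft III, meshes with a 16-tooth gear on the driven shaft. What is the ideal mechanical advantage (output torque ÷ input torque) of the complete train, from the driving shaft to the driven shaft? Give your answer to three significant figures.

1.75

Each stage contributes driven/driver: belt 14/8 = 1.75, gear mesh 62/31 = 2, gear mesh 16/32 = 0.5.
Overall: 1.75 × 2 × 0.5 = 1.75.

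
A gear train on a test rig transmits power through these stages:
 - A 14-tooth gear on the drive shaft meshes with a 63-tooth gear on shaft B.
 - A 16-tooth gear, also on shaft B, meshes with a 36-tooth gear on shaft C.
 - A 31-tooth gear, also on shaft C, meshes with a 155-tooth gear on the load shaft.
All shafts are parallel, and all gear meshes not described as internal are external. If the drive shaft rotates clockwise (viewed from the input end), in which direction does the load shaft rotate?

counterclockwise

the drive shaft → shaft B: external mesh, 1 reversal → CCW.
shaft B → shaft C: external mesh, 1 reversal → CW.
shaft C → the load shaft: external mesh, 1 reversal → CCW.
3 reversals in total — an odd number — so the load shaft turns opposite to the drive shaft.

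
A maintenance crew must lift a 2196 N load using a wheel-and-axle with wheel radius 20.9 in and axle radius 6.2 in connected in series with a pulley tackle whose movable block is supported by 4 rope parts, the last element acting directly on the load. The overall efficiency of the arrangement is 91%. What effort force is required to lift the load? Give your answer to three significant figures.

Wheel-and-axle MA = R/r = 20.9/6.2 = 3.371.
Block-and-tackle MA = number of supporting rope parts = 4.
Combined ideal MA = 3.371 × 4 = 13.484.
Actual MA = 13.484 × 0.91 = 12.27.
Effort = load / actual MA = 2196 / 12.27 = 178.97 N.

179 N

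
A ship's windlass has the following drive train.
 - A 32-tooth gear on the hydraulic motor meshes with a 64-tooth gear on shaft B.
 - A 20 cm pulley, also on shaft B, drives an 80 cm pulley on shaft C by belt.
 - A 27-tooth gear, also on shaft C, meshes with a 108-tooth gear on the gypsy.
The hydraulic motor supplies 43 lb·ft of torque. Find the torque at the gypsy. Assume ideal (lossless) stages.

After the gear mesh (64/32): 43 × 2 = 86 lb·ft
After the belt (80/20): 86 × 4 = 344 lb·ft
After the gear mesh (108/27): 344 × 4 = 1376 lb·ft

1376 lb·ft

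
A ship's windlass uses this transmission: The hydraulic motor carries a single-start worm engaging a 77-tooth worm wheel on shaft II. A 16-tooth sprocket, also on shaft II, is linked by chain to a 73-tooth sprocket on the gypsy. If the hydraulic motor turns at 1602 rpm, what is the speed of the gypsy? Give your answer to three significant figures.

4.56 rpm

Worm: ratio = 77/1 = 77, so shaft II turns at 1602 / 77 = 20.805 rpm.
Chain: ratio = 73/16 = 4.5625, so the gypsy turns at 20.805 / 4.5625 = 4.56 rpm.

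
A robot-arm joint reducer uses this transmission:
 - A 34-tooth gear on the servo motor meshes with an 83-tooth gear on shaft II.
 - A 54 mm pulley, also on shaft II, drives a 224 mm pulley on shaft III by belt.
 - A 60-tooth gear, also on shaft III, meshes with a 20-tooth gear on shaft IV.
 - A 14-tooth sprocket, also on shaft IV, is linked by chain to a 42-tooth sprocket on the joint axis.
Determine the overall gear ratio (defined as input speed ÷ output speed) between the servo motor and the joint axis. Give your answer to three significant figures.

Each stage contributes driven/driver: gear mesh 83/34 = 2.4412, belt 224/54 = 4.1481, gear mesh 20/60 = 0.33333, chain 42/14 = 3.
Overall: 2.4412 × 4.1481 × 0.33333 × 3 = 10.126.

10.1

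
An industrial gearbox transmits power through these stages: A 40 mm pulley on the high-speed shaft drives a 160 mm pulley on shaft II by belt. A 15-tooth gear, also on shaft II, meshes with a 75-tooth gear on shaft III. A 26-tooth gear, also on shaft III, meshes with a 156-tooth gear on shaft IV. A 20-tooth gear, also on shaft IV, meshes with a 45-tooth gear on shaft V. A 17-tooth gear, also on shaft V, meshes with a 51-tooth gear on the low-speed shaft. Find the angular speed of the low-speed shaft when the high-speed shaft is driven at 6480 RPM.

the high-speed shaft → shaft II (belt, 160/40): 6480 ÷ 4 = 1620 RPM
shaft II → shaft III (gear mesh, 75/15): 1620 ÷ 5 = 324 RPM
shaft III → shaft IV (gear mesh, 156/26): 324 ÷ 6 = 54 RPM
shaft IV → shaft V (gear mesh, 45/20): 54 ÷ 2.25 = 24 RPM
shaft V → the low-speed shaft (gear mesh, 51/17): 24 ÷ 3 = 8 RPM

8 RPM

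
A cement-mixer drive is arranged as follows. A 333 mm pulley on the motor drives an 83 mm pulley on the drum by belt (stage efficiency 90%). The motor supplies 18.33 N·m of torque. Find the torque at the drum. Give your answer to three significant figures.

4.11 N·m

Belt: ratio = 83/333 = 0.24925; torque at the drum = 18.33 × 0.24925 × 0.90 = 4.1119 N·m.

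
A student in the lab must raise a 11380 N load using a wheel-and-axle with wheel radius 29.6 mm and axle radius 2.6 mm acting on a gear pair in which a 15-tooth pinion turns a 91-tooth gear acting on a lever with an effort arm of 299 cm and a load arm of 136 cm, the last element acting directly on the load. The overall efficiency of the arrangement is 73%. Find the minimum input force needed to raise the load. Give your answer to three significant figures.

103 N

Wheel-and-axle MA = R/r = 29.6/2.6 = 11.385.
Gear pair MA = 91/15 = 6.0667.
Lever MA = effort arm / load arm = 299/136 = 2.1985.
Combined ideal MA = 11.385 × 6.0667 × 2.1985 = 151.85.
Actual MA = 151.85 × 0.73 = 110.85.
Effort = load / actual MA = 11380 / 110.85 = 102.66 N.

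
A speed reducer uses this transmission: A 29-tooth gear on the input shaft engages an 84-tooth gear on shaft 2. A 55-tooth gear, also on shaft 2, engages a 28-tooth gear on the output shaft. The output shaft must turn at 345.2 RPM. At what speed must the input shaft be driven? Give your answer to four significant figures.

509.0 RPM

Overall ratio R = 2.8966 × 0.50909 = 1.4746.
Required input speed = output speed × R = 345.2 × 1.4746 = 509.03 RPM.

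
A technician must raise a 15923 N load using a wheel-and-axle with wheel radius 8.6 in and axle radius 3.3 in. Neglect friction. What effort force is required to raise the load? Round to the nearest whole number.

6110 N

Wheel-and-axle MA = R/r = 8.6/3.3 = 2.6061.
Effort = load / MA = 15923 / 2.6061 = 6110 N.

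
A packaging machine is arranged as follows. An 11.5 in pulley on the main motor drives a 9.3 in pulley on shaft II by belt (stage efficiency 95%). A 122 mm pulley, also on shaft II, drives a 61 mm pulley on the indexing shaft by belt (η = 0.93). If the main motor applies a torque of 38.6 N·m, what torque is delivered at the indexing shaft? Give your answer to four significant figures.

Belt: ratio = 9.3/11.5 = 0.8087; torque at shaft II = 38.6 × 0.8087 × 0.95 = 29.655 N·m.
Belt: ratio = 61/122 = 0.5; torque at the indexing shaft = 29.655 × 0.5 × 0.93 = 13.79 N·m.

13.79 N·m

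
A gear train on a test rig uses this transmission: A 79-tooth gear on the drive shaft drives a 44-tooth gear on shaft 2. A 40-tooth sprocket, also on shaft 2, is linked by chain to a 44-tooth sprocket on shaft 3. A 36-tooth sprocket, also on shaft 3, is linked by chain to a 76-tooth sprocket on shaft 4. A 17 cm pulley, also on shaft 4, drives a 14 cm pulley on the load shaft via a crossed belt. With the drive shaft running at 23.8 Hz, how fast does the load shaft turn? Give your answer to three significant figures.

the drive shaft → shaft 2 (gear mesh, 44/79): 23.8 ÷ 0.55696 = 42.732 Hz
shaft 2 → shaft 3 (chain, 44/40): 42.732 ÷ 1.1 = 38.847 Hz
shaft 3 → shaft 4 (chain, 76/36): 38.847 ÷ 2.1111 = 18.401 Hz
shaft 4 → the load shaft (belt, 14/17): 18.401 ÷ 0.82353 = 22.344 Hz

22.3 Hz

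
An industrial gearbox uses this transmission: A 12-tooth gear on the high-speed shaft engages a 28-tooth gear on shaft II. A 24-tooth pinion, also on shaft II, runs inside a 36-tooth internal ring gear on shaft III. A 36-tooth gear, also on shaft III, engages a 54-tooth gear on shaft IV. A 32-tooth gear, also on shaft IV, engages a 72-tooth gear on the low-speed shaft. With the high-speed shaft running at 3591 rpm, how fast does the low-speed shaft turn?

the high-speed shaft → shaft II (gear mesh, 28/12): 3591 ÷ 2.3333 = 1539 rpm
shaft II → shaft III (internal gear, 36/24): 1539 ÷ 1.5 = 1026 rpm
shaft III → shaft IV (gear mesh, 54/36): 1026 ÷ 1.5 = 684 rpm
shaft IV → the low-speed shaft (gear mesh, 72/32): 684 ÷ 2.25 = 304 rpm

304 rpm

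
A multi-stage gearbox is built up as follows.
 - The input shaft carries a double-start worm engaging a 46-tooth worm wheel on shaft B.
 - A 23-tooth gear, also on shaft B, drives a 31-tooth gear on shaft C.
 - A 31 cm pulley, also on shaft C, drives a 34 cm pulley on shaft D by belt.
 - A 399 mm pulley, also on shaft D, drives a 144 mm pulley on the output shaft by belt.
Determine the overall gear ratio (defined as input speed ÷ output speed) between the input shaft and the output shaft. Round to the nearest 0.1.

12.3

Each stage contributes driven/driver: worm 46/2 = 23, gear mesh 31/23 = 1.3478, belt 34/31 = 1.0968, belt 144/399 = 0.3609.
Overall: 23 × 1.3478 × 1.0968 × 0.3609 = 12.271.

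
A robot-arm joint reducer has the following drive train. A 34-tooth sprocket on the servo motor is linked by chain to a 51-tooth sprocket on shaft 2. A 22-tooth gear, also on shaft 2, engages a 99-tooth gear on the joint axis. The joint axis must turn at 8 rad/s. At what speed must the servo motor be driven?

Overall ratio R = 1.5 × 4.5 = 6.75.
Required input speed = output speed × R = 8 × 6.75 = 54 rad/s.

54 rad/s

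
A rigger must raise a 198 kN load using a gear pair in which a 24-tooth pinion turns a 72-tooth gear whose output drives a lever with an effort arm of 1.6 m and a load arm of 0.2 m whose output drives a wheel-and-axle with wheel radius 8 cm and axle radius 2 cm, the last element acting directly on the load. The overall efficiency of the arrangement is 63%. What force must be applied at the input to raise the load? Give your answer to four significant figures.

Gear pair MA = 72/24 = 3.
Lever MA = effort arm / load arm = 1.6/0.2 = 8.
Wheel-and-axle MA = R/r = 8/2 = 4.
Combined ideal MA = 3 × 8 × 4 = 96.
Actual MA = 96 × 0.63 = 60.48.
Effort = load / actual MA = 198 / 60.48 = 3.2738 kN.

3.274 kN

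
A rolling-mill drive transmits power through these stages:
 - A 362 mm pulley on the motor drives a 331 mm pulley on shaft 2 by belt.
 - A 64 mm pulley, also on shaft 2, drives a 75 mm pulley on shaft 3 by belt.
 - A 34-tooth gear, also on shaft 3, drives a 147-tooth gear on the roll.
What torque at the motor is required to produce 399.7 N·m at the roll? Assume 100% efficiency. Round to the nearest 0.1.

86.3 N·m

Overall ratio R = 0.91436 × 1.1719 × 4.3235 = 4.6328.
Input torque = output torque / R = 399.7 / 4.6328 = 86.277 N·m.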